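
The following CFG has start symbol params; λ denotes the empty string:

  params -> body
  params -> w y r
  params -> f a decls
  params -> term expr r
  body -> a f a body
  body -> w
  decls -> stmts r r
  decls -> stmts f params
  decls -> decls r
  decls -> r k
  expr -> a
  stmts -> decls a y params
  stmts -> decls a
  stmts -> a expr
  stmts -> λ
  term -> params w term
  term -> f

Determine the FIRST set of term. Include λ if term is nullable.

From term -> params w term: add FIRST(params) = { a, f, w }.
term -> f contributes {f}.
Union: FIRST(term) = { a, f, w }.

{ a, f, w }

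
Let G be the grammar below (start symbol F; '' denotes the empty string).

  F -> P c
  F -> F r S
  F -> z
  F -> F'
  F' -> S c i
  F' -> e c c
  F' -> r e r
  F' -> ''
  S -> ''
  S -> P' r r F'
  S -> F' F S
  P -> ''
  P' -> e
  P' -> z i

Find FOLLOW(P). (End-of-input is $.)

{ c }

In F -> P c: add FIRST(c) = { c }.
Union: FOLLOW(P) = { c }.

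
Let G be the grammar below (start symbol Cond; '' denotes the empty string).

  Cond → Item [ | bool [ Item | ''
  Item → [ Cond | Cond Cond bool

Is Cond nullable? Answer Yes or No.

Cond has an ''-production, so Cond ⇒ ''.

Yes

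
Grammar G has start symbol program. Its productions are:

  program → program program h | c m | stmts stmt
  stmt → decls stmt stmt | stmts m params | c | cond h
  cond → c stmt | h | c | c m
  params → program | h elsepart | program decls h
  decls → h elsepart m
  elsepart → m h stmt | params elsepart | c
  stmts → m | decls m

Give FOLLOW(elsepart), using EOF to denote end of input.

{ EOF, c, h, m }

In params → h elsepart: elsepart is at the end, add FOLLOW(params) = { EOF, c, h, m }.
In decls → h elsepart m: add FIRST(m) = { m }.
In elsepart → params elsepart: elsepart is at the end, add FOLLOW(elsepart) = { EOF, c, h, m }.
Union: FOLLOW(elsepart) = { EOF, c, h, m }.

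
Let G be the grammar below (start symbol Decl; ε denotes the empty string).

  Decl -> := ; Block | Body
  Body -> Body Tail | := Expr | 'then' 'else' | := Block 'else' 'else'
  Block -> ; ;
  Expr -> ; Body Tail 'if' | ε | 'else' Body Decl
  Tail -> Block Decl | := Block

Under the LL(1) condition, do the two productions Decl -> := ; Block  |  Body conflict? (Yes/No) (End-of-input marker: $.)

Yes

FIRST(:= ; Block) = { := } and FIRST(Body) = { 'then', := }.
Both contain :=, so the two alternatives are not disjoint — LL(1) conflict.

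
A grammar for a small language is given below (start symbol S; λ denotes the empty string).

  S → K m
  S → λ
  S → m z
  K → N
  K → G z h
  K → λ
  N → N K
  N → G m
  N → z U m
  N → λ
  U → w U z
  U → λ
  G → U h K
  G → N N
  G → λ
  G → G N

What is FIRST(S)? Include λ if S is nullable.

{ h, m, w, z, λ }

From S → K m: K nullable, take FIRST(K) ∪ {m} = { h, m, w, z }.
S → λ contributes λ.
S → m z contributes {m}.
Union: FIRST(S) = { h, m, w, z, λ }.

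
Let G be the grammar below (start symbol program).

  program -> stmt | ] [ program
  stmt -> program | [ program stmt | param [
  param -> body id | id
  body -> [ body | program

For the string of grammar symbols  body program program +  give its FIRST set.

Add FIRST(body) = { [, ], id }; body is not nullable, stop.

{ [, ], id }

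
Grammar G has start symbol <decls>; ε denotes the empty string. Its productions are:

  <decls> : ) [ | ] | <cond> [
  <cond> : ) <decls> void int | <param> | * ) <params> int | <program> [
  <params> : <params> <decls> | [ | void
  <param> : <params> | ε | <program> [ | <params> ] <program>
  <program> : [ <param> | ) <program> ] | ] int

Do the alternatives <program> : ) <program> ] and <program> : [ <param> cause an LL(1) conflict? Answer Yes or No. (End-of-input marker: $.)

No

FIRST() <program> ]) = { ) } and FIRST([ <param>) = { [ }.
The FIRST sets are disjoint and neither alternative is nullable — no conflict.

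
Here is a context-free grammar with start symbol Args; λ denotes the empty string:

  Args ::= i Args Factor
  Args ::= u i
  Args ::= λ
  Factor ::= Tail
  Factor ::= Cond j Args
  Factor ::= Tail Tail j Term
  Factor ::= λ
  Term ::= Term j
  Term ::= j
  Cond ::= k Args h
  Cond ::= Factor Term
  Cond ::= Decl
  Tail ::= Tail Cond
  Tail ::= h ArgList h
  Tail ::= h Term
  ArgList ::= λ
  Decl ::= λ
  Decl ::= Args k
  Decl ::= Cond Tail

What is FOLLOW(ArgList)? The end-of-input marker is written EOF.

{ h }

In Tail ::= h ArgList h: add FIRST(h) = { h }.
Union: FOLLOW(ArgList) = { h }.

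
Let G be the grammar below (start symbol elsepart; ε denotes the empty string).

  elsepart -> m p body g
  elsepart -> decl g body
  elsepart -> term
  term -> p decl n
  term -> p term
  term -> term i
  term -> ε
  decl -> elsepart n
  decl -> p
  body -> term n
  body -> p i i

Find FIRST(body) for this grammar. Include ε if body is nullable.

From body -> term n: term nullable, take FIRST(term) ∪ {n} = { i, n, p }.
body -> p i i contributes {p}.
Union: FIRST(body) = { i, n, p }.

{ i, n, p }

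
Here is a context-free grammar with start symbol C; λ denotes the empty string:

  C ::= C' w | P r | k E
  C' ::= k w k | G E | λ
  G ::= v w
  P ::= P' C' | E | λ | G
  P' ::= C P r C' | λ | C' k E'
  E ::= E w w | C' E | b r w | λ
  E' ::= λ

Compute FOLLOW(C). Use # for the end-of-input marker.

{ #, b, k, r, v, w }

C is the start symbol, so # ∈ FOLLOW(C).
In P' ::= C P r C': add FIRST(P r C') = { b, k, r, v, w }.
Union: FOLLOW(C) = { #, b, k, r, v, w }.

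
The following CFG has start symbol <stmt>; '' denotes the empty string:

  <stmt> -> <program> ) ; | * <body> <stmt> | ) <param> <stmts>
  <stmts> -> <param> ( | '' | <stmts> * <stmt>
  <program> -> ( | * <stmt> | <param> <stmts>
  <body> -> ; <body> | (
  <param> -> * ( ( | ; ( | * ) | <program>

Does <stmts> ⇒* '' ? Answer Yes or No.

<stmts> has an ''-production, so <stmts> ⇒ ''.

Yes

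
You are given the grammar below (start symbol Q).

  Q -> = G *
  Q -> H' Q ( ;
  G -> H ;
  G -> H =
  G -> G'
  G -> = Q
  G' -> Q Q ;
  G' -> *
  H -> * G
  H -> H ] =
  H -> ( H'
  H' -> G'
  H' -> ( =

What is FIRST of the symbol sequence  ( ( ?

{ ( }

( is a terminal; add {(} and stop.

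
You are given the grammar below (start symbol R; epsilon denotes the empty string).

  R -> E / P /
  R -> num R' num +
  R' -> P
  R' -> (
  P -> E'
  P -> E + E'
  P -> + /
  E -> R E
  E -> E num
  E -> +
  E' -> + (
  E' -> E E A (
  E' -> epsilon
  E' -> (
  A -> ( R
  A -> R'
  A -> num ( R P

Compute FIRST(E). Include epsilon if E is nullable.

{ +, num }

From E -> R E: add FIRST(R) = { +, num }.
From E -> E num: add FIRST(E) = { +, num }.
E -> + contributes {+}.
Union: FIRST(E) = { +, num }.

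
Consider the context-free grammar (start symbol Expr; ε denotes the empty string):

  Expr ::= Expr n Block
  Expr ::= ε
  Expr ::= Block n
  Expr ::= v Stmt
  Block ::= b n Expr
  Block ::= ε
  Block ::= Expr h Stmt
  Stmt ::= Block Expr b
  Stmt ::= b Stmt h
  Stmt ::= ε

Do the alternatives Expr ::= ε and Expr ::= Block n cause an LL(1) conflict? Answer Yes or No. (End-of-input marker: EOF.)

Yes

FIRST(ε) = { ε } and FIRST(Block n) = { b, h, n, v }.
The first alternative is nullable and FOLLOW(Expr) = { EOF, b, h, n, v } shares b with FIRST of the second — conflict.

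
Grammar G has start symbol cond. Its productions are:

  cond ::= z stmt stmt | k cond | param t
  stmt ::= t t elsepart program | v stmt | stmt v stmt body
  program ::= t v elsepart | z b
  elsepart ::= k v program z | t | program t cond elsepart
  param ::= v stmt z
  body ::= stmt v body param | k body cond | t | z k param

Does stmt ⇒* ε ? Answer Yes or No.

No nonterminal in this grammar is nullable.
No production of stmt has an RHS whose symbols are all nullable, so stmt is not nullable.

No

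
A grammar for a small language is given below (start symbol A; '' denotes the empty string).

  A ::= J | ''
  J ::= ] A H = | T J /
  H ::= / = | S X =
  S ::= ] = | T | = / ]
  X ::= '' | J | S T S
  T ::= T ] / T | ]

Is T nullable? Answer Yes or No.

Nullable nonterminals: A, X.
No production of T has an RHS whose symbols are all nullable, so T is not nullable.

No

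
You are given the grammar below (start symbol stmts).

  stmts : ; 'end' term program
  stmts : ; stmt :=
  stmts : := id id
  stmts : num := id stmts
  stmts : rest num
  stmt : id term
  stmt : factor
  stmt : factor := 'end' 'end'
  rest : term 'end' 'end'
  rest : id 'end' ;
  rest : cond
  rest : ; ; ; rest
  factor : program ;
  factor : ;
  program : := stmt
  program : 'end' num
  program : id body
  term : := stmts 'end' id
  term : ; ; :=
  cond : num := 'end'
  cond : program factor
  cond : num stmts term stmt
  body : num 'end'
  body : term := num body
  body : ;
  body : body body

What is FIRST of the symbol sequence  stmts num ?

{ 'end', :=, ;, id, num }

Add FIRST(stmts) = { 'end', :=, ;, id, num }; stmts is not nullable, stop.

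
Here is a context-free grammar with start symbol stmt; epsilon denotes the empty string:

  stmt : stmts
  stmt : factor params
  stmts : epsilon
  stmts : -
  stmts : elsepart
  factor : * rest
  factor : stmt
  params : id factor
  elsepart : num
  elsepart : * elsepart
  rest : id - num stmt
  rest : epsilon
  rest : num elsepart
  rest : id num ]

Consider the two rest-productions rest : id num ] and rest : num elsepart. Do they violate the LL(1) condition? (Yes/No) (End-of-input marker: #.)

No

FIRST(id num ]) = { id } and FIRST(num elsepart) = { num }.
The FIRST sets are disjoint and neither alternative is nullable — no conflict.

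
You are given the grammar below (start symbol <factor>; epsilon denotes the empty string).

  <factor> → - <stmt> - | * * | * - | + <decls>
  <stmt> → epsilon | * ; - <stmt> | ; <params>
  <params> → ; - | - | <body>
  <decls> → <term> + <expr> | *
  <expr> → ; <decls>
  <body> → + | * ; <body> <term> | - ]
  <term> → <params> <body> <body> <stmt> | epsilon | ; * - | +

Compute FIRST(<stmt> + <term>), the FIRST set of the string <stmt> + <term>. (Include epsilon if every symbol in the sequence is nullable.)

Add FIRST(<stmt>)\{epsilon} = { *, ; }; <stmt> is nullable, continue.
+ is a terminal; add {+} and stop.

{ *, +, ; }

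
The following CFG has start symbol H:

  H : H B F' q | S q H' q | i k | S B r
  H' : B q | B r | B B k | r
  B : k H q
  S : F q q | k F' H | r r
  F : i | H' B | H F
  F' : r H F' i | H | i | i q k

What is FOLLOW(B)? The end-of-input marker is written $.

{ i, k, q, r }

In H : H B F' q: add FIRST(F' q) = { i, k, r }.
In H : S B r: add FIRST(r) = { r }.
In H' : B q: add FIRST(q) = { q }.
In H' : B r: add FIRST(r) = { r }.
In H' : B B k: add FIRST(B k) = { k }.
In H' : B B k: add FIRST(k) = { k }.
In F : H' B: B is at the end, add FOLLOW(F) = { q }.
Union: FOLLOW(B) = { i, k, q, r }.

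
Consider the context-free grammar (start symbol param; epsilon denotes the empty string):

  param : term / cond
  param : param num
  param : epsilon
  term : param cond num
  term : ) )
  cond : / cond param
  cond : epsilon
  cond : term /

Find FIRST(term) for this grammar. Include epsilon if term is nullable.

{ ), /, num }

From term : param cond num: param, cond nullable, take FIRST(param) ∪ FIRST(cond) ∪ {num} = { ), /, num }.
term : ) ) contributes {)}.
Union: FIRST(term) = { ), /, num }.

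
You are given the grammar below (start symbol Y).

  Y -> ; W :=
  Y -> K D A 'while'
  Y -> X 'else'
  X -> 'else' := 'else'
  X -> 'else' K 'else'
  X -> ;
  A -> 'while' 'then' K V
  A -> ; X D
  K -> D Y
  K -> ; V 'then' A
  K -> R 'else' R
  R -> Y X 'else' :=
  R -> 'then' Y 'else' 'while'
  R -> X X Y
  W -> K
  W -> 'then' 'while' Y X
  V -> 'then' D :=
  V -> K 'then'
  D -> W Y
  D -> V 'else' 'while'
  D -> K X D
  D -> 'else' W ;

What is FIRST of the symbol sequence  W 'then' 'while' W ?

{ 'else', 'then', ; }

Add FIRST(W) = { 'else', 'then', ; }; W is not nullable, stop.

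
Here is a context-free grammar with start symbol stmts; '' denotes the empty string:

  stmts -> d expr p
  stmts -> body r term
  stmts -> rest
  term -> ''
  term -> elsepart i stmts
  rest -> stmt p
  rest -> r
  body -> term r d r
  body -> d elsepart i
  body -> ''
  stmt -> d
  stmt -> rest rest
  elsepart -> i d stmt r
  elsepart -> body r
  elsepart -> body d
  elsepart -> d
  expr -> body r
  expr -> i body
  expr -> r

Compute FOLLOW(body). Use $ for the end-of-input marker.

In stmts -> body r term: add FIRST(r term) = { r }.
In elsepart -> body r: add FIRST(r) = { r }.
In elsepart -> body d: add FIRST(d) = { d }.
In expr -> body r: add FIRST(r) = { r }.
In expr -> i body: body is at the end, add FOLLOW(expr) = { p }.
Union: FOLLOW(body) = { d, p, r }.

{ d, p, r }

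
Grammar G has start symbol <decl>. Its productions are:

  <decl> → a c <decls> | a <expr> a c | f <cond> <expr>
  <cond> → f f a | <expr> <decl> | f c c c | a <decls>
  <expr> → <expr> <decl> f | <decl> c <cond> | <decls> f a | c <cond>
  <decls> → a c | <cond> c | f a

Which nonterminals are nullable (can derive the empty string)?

No nonterminal has an empty production or an RHS whose symbols are all nullable.

{ } (none)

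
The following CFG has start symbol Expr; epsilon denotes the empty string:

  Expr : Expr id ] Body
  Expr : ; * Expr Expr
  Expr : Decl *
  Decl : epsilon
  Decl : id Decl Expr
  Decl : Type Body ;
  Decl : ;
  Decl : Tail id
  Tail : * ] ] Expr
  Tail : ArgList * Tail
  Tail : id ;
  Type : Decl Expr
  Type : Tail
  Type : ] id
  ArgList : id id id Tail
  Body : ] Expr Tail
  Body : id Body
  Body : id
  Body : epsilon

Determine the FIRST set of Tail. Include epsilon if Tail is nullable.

{ *, id }

Tail : * ] ] Expr contributes {*}.
From Tail : ArgList * Tail: add FIRST(ArgList) = { id }.
Tail : id ; contributes {id}.
Union: FIRST(Tail) = { *, id }.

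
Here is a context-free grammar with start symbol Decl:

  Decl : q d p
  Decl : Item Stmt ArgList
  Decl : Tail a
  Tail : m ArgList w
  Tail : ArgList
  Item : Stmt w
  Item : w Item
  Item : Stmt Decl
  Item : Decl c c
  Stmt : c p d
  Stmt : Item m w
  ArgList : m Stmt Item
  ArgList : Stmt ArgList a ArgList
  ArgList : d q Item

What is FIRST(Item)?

From Item : Stmt w: add FIRST(Stmt) = { c, d, m, q, w }.
Item : w Item contributes {w}.
From Item : Stmt Decl: add FIRST(Stmt) = { c, d, m, q, w }.
From Item : Decl c c: add FIRST(Decl) = { c, d, m, q, w }.
Union: FIRST(Item) = { c, d, m, q, w }.

{ c, d, m, q, w }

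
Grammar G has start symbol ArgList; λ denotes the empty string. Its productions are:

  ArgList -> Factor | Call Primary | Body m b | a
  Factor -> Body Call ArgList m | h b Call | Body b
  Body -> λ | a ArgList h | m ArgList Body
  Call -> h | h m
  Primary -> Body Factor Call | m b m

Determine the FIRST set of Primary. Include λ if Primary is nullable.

{ a, b, h, m }

From Primary -> Body Factor Call: Body nullable, take FIRST(Body) ∪ FIRST(Factor) = { a, b, h, m }.
Primary -> m b m contributes {m}.
Union: FIRST(Primary) = { a, b, h, m }.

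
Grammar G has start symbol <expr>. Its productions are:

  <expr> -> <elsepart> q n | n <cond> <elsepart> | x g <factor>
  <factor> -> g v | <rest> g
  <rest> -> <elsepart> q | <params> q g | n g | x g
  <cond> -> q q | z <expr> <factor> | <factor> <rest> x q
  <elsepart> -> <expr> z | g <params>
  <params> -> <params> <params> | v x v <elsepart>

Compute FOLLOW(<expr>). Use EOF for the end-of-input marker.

{ EOF, g, n, v, x, z }

<expr> is the start symbol, so EOF ∈ FOLLOW(<expr>).
In <cond> -> z <expr> <factor>: add FIRST(<factor>) = { g, n, v, x }.
In <elsepart> -> <expr> z: add FIRST(z) = { z }.
Union: FOLLOW(<expr>) = { EOF, g, n, v, x, z }.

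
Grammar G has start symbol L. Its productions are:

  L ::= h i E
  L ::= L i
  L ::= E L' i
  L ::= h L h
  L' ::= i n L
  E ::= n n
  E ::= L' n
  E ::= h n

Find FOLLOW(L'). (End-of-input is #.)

In L ::= E L' i: add FIRST(i) = { i }.
In E ::= L' n: add FIRST(n) = { n }.
Union: FOLLOW(L') = { i, n }.

{ i, n }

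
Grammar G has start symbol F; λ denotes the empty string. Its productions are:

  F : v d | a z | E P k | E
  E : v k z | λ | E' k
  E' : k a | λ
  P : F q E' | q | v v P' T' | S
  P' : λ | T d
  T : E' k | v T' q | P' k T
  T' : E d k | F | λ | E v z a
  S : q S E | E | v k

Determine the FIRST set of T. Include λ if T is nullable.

{ k, v }

From T : E' k: E' nullable, take FIRST(E') ∪ {k} = { k }.
T : v T' q contributes {v}.
From T : P' k T: P' nullable, take FIRST(P') ∪ {k} = { k, v }.
Union: FIRST(T) = { k, v }.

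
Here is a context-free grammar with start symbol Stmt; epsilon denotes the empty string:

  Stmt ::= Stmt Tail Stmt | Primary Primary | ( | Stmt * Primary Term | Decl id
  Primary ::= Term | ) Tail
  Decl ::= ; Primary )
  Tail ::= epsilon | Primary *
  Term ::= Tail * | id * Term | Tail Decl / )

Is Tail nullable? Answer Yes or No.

Yes

Tail has an epsilon-production, so Tail ⇒ epsilon.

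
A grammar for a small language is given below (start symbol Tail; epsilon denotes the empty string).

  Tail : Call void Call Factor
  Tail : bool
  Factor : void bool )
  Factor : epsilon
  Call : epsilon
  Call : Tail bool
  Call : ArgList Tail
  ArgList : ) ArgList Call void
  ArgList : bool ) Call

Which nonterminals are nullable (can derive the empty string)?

Directly nullable (have an epsilon-production): Factor, Call.
No other nonterminal has a production whose RHS symbols are all nullable.

{ Call, Factor }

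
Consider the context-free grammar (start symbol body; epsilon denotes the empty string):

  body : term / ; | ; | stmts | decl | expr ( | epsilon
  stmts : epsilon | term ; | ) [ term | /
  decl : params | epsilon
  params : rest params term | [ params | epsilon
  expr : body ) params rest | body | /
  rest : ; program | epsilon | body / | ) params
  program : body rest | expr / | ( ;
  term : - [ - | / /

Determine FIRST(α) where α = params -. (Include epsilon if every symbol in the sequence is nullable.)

{ (, ), -, /, ;, [ }

Add FIRST(params)\{epsilon} = { (, ), -, /, ;, [ }; params is nullable, continue.
- is a terminal; add {-} and stop.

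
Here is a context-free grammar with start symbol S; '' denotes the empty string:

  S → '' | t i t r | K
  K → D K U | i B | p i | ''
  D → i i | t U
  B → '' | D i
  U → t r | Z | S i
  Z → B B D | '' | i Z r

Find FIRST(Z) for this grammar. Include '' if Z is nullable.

{ i, t, '' }

From Z → B B D: B, B nullable, take FIRST(B) ∪ FIRST(B) ∪ FIRST(D) = { i, t }.
Z → '' contributes ''.
Z → i Z r contributes {i}.
Union: FIRST(Z) = { i, t, '' }.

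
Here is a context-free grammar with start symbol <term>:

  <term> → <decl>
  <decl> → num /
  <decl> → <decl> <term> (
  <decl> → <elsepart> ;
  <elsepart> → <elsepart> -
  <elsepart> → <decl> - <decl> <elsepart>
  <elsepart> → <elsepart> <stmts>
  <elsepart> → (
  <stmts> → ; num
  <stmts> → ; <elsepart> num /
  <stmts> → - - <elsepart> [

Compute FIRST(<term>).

{ (, num }

From <term> → <decl>: add FIRST(<decl>) = { (, num }.
Union: FIRST(<term>) = { (, num }.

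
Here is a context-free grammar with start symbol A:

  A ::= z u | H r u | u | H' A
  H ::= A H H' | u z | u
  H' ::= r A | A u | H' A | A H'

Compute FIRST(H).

From H ::= A H H': add FIRST(A) = { r, u, z }.
H ::= u z contributes {u}.
H ::= u contributes {u}.
Union: FIRST(H) = { r, u, z }.

{ r, u, z }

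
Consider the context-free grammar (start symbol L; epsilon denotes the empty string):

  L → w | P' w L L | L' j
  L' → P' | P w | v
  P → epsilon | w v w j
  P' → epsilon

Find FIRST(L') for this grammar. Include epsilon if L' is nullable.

From L' → P': add FIRST(P') = { epsilon } (including epsilon since P' is nullable).
From L' → P w: P nullable, take FIRST(P) ∪ {w} = { w }.
L' → v contributes {v}.
Union: FIRST(L') = { v, w, epsilon }.

{ v, w, epsilon }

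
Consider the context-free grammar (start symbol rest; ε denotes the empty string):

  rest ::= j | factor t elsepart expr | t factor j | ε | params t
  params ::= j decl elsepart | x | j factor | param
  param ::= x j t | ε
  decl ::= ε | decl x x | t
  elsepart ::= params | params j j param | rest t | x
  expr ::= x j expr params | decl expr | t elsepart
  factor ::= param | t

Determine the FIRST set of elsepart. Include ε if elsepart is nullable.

From elsepart ::= params: add FIRST(params) = { j, x, ε } (including ε since params is nullable).
From elsepart ::= params j j param: params nullable, take FIRST(params) ∪ {j} = { j, x }.
From elsepart ::= rest t: rest nullable, take FIRST(rest) ∪ {t} = { j, t, x }.
elsepart ::= x contributes {x}.
Union: FIRST(elsepart) = { j, t, x, ε }.

{ j, t, x, ε }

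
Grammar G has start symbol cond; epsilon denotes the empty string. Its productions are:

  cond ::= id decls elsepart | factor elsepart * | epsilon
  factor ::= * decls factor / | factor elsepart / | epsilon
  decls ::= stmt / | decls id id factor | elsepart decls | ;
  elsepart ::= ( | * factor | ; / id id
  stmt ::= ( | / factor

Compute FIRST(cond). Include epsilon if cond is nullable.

cond ::= id decls elsepart contributes {id}.
From cond ::= factor elsepart *: factor nullable, take FIRST(factor) ∪ FIRST(elsepart) = { (, *, ; }.
cond ::= epsilon contributes epsilon.
Union: FIRST(cond) = { (, *, ;, id, epsilon }.

{ (, *, ;, id, epsilon }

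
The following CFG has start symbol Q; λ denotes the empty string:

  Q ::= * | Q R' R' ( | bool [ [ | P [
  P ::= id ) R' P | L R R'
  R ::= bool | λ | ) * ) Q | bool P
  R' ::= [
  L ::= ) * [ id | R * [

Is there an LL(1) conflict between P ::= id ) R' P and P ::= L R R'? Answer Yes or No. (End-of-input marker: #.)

No

FIRST(id ) R' P) = { id } and FIRST(L R R') = { ), *, bool }.
The FIRST sets are disjoint and neither alternative is nullable — no conflict.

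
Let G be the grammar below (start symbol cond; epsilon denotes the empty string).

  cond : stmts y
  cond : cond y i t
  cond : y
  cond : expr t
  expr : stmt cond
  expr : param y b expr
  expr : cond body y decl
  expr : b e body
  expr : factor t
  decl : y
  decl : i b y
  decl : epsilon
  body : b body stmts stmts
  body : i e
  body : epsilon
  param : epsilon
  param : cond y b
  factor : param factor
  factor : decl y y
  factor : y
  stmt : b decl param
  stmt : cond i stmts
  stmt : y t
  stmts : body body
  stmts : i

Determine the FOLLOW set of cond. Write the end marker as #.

cond is the start symbol, so # ∈ FOLLOW(cond).
In cond : cond y i t: add FIRST(y i t) = { y }.
In expr : stmt cond: cond is at the end, add FOLLOW(expr) = { t }.
In expr : cond body y decl: add FIRST(body y decl) = { b, i, y }.
In param : cond y b: add FIRST(y b) = { y }.
In stmt : cond i stmts: add FIRST(i stmts) = { i }.
Union: FOLLOW(cond) = { #, b, i, t, y }.

{ #, b, i, t, y }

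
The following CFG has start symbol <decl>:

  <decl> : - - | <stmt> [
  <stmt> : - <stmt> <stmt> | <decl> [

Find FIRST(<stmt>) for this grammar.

<stmt> : - <stmt> <stmt> contributes {-}.
From <stmt> : <decl> [: add FIRST(<decl>) = { - }.
Union: FIRST(<stmt>) = { - }.

{ - }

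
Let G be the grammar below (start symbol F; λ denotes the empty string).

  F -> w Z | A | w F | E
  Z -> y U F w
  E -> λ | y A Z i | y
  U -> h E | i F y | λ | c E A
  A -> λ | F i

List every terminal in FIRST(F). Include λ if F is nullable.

{ i, w, y, λ }

F -> w Z contributes {w}.
From F -> A: add FIRST(A) = { i, w, y, λ } (including λ since A is nullable).
F -> w F contributes {w}.
From F -> E: add FIRST(E) = { y, λ } (including λ since E is nullable).
Union: FIRST(F) = { i, w, y, λ }.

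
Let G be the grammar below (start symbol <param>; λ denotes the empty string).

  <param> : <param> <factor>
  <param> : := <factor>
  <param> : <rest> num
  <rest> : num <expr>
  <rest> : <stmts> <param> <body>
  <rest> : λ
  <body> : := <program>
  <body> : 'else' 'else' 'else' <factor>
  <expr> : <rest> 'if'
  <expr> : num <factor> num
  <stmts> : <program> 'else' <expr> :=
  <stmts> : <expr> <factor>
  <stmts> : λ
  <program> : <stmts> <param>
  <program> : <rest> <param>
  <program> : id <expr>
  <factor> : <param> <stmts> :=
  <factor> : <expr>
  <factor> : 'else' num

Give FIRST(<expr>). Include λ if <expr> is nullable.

{ 'if', :=, id, num }

From <expr> : <rest> 'if': <rest> nullable, take FIRST(<rest>) ∪ {'if'} = { 'if', :=, id, num }.
<expr> : num <factor> num contributes {num}.
Union: FIRST(<expr>) = { 'if', :=, id, num }.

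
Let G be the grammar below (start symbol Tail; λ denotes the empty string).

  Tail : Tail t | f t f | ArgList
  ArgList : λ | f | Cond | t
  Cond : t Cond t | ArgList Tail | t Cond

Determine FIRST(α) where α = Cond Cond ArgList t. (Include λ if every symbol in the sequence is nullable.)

Add FIRST(Cond)\{λ} = { f, t }; Cond is nullable, continue.
Add FIRST(Cond)\{λ} = { f, t }; Cond is nullable, continue.
Add FIRST(ArgList)\{λ} = { f, t }; ArgList is nullable, continue.
t is a terminal; add {t} and stop.

{ f, t }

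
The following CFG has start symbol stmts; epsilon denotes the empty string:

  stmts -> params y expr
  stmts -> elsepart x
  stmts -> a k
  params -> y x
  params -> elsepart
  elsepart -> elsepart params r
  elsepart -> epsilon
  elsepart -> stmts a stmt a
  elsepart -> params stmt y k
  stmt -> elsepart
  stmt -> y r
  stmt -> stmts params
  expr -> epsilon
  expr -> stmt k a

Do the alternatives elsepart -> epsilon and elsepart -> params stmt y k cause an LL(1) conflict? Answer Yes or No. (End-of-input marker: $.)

Yes

FIRST(epsilon) = { epsilon } and FIRST(params stmt y k) = { a, r, x, y }.
The first alternative is nullable and FOLLOW(elsepart) = { a, k, r, x, y } shares a with FIRST of the second — conflict.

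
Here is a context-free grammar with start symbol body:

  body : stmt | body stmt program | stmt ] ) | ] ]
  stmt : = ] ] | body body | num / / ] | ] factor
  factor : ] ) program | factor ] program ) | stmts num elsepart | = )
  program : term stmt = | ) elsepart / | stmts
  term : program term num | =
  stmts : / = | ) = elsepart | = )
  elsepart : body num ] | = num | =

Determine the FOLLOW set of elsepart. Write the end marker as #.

{ #, ), /, =, ], num }

In factor : stmts num elsepart: elsepart is at the end, add FOLLOW(factor) = { #, ), /, =, ], num }.
In program : ) elsepart /: add FIRST(/) = { / }.
In stmts : ) = elsepart: elsepart is at the end, add FOLLOW(stmts) = { #, ), /, =, ], num }.
Union: FOLLOW(elsepart) = { #, ), /, =, ], num }.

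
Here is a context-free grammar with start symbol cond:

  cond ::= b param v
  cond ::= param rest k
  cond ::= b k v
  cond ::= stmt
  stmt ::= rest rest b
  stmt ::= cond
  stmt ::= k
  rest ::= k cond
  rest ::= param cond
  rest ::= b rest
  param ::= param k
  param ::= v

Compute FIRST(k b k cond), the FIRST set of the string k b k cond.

k is a terminal; add {k} and stop.

{ k }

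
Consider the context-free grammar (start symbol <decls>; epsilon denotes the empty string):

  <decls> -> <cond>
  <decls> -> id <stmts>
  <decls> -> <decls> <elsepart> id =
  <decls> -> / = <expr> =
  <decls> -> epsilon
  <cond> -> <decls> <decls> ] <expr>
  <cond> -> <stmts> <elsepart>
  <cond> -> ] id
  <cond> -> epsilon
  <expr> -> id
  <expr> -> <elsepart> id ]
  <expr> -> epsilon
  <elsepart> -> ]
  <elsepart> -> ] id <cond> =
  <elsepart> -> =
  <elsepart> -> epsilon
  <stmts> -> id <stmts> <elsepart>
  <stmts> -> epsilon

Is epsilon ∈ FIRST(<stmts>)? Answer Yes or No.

<stmts> has an epsilon-production, so <stmts> ⇒ epsilon.

Yes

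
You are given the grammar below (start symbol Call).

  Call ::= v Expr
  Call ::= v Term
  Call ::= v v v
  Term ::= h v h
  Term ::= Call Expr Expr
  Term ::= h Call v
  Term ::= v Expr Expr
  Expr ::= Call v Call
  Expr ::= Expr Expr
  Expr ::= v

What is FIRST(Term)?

Term ::= h v h contributes {h}.
From Term ::= Call Expr Expr: add FIRST(Call) = { v }.
Term ::= h Call v contributes {h}.
Term ::= v Expr Expr contributes {v}.
Union: FIRST(Term) = { h, v }.

{ h, v }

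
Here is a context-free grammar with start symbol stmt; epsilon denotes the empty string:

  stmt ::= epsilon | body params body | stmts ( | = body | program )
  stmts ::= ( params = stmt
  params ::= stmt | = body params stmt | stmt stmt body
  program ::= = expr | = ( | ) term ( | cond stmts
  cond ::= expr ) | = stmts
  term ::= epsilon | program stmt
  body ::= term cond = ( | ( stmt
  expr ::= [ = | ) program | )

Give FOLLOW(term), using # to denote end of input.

In program ::= ) term (: add FIRST(() = { ( }.
In body ::= term cond = (: add FIRST(cond = () = { ), =, [ }.
Union: FOLLOW(term) = { (, ), =, [ }.

{ (, ), =, [ }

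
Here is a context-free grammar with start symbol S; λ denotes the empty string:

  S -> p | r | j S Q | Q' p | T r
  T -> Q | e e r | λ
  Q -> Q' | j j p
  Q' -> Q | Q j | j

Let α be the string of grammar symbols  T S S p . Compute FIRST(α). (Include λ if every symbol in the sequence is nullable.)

Add FIRST(T)\{λ} = { e, j }; T is nullable, continue.
Add FIRST(S) = { e, j, p, r }; S is not nullable, stop.

{ e, j, p, r }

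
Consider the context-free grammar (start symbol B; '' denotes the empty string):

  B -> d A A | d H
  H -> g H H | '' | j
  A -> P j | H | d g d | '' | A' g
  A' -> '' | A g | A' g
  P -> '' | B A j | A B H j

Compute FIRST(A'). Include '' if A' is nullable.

{ d, g, j, '' }

A' -> '' contributes ''.
From A' -> A g: A nullable, take FIRST(A) ∪ {g} = { d, g, j }.
From A' -> A' g: A' nullable, take FIRST(A') ∪ {g} = { d, g, j }.
Union: FIRST(A') = { d, g, j, '' }.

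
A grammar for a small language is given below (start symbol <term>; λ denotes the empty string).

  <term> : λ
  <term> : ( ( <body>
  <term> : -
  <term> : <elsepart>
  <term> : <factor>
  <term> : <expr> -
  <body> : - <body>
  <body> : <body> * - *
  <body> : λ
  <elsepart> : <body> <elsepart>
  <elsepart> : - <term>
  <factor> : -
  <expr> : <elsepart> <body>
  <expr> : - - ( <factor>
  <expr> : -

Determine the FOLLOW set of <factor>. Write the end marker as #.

In <term> : <factor>: <factor> is at the end, add FOLLOW(<term>) = { #, *, - }.
In <expr> : - - ( <factor>: <factor> is at the end, add FOLLOW(<expr>) = { - }.
Union: FOLLOW(<factor>) = { #, *, - }.

{ #, *, - }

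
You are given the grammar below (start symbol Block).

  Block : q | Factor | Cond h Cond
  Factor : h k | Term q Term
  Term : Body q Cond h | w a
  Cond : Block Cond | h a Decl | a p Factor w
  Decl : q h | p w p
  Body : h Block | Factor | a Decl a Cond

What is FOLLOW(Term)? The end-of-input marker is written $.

{ $, a, h, q, w }

In Factor : Term q Term: add FIRST(q Term) = { q }.
In Factor : Term q Term: Term is at the end, add FOLLOW(Factor) = { $, a, h, q, w }.
Union: FOLLOW(Term) = { $, a, h, q, w }.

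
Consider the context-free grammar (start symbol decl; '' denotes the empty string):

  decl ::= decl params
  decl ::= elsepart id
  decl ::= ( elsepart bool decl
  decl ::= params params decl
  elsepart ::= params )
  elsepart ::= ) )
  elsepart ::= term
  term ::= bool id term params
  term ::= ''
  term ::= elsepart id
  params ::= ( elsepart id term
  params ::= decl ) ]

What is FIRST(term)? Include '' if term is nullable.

term ::= bool id term params contributes {bool}.
term ::= '' contributes ''.
From term ::= elsepart id: elsepart nullable, take FIRST(elsepart) ∪ {id} = { (, ), bool, id }.
Union: FIRST(term) = { (, ), bool, id, '' }.

{ (, ), bool, id, '' }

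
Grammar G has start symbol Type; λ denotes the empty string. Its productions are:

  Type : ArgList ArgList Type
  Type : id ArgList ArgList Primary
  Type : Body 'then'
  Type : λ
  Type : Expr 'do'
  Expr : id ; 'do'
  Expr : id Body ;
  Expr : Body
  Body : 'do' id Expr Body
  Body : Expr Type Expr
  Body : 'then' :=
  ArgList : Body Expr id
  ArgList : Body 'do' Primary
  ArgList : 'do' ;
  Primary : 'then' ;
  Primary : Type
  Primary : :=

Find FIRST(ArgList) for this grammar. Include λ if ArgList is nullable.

{ 'do', 'then', id }

From ArgList : Body Expr id: add FIRST(Body) = { 'do', 'then', id }.
From ArgList : Body 'do' Primary: add FIRST(Body) = { 'do', 'then', id }.
ArgList : 'do' ; contributes {'do'}.
Union: FIRST(ArgList) = { 'do', 'then', id }.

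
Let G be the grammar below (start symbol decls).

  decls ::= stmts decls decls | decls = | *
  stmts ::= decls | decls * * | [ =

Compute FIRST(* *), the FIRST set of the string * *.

* is a terminal; add {*} and stop.

{ * }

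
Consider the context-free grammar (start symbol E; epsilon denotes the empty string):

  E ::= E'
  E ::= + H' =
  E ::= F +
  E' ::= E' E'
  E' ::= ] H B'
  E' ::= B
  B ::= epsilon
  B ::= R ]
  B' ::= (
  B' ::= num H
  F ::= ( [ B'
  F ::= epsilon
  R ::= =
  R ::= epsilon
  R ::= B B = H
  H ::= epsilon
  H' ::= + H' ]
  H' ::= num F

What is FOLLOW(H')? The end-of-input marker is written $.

In E ::= + H' =: add FIRST(=) = { = }.
In H' ::= + H' ]: add FIRST(]) = { ] }.
Union: FOLLOW(H') = { =, ] }.

{ =, ] }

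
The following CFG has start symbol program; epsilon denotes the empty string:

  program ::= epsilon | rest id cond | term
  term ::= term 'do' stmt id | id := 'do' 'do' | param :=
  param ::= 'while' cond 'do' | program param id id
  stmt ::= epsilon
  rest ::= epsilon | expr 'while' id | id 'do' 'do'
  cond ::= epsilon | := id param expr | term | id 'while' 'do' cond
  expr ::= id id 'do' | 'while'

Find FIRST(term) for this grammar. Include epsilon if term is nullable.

{ 'while', id }

From term ::= term 'do' stmt id: add FIRST(term) = { 'while', id }.
term ::= id := 'do' 'do' contributes {id}.
From term ::= param :=: add FIRST(param) = { 'while', id }.
Union: FIRST(term) = { 'while', id }.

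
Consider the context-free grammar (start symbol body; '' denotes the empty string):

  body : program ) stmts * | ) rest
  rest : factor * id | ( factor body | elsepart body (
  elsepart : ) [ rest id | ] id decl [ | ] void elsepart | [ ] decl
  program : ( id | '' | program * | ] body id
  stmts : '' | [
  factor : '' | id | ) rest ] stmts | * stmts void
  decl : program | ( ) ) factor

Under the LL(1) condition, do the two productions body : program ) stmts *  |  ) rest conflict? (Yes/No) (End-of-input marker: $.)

Yes

FIRST(program ) stmts *) = { (, ), *, ] } and FIRST() rest) = { ) }.
Both contain ), so the two alternatives are not disjoint — LL(1) conflict.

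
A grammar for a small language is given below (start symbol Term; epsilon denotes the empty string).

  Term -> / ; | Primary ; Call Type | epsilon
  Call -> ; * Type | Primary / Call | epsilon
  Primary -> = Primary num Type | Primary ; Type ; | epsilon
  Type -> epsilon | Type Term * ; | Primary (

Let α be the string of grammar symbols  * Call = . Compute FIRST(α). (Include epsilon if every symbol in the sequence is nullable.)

* is a terminal; add {*} and stop.

{ * }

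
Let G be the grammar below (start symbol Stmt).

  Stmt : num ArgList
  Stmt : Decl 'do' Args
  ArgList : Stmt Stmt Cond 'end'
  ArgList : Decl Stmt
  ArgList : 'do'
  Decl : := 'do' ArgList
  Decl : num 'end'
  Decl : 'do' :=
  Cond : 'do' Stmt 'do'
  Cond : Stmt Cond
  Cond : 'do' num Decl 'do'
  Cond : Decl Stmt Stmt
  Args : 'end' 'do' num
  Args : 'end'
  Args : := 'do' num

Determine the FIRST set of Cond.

{ 'do', :=, num }

Cond : 'do' Stmt 'do' contributes {'do'}.
From Cond : Stmt Cond: add FIRST(Stmt) = { 'do', :=, num }.
Cond : 'do' num Decl 'do' contributes {'do'}.
From Cond : Decl Stmt Stmt: add FIRST(Decl) = { 'do', :=, num }.
Union: FIRST(Cond) = { 'do', :=, num }.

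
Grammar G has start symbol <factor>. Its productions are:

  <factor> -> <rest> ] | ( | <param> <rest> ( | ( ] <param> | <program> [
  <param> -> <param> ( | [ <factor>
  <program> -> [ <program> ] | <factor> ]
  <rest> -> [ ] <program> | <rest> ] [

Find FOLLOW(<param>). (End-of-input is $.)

{ $, (, [, ] }

In <factor> -> <param> <rest> (: add FIRST(<rest> () = { [ }.
In <factor> -> ( ] <param>: <param> is at the end, add FOLLOW(<factor>) = { $, (, [, ] }.
In <param> -> <param> (: add FIRST(() = { ( }.
Union: FOLLOW(<param>) = { $, (, [, ] }.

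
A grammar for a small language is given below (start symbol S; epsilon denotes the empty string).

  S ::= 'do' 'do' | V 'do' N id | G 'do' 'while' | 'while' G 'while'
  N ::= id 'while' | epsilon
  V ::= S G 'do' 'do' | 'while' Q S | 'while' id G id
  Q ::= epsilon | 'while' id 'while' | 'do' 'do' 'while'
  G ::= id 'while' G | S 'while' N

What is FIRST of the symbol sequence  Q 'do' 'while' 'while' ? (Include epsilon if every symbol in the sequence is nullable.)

Add FIRST(Q)\{epsilon} = { 'do', 'while' }; Q is nullable, continue.
'do' is a terminal; add {'do'} and stop.

{ 'do', 'while' }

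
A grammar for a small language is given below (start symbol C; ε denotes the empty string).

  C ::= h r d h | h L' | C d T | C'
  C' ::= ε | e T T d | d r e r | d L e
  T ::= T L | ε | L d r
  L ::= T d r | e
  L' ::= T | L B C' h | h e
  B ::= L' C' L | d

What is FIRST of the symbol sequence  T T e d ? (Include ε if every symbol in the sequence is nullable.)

{ d, e }

Add FIRST(T)\{ε} = { d, e }; T is nullable, continue.
Add FIRST(T)\{ε} = { d, e }; T is nullable, continue.
e is a terminal; add {e} and stop.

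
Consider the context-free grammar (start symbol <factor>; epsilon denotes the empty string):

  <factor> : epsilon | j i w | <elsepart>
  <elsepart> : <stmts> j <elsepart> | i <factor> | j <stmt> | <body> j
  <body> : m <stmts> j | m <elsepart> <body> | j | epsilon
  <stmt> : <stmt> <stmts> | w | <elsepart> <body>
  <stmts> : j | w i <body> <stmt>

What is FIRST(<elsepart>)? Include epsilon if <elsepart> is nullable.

From <elsepart> : <stmts> j <elsepart>: add FIRST(<stmts>) = { j, w }.
<elsepart> : i <factor> contributes {i}.
<elsepart> : j <stmt> contributes {j}.
From <elsepart> : <body> j: <body> nullable, take FIRST(<body>) ∪ {j} = { j, m }.
Union: FIRST(<elsepart>) = { i, j, m, w }.

{ i, j, m, w }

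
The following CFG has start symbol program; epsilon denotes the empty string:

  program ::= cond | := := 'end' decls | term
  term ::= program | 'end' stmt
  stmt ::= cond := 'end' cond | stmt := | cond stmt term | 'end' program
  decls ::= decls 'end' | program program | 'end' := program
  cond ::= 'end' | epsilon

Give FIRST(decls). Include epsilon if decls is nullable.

From decls ::= decls 'end': decls nullable, take FIRST(decls) ∪ {'end'} = { 'end', := }.
From decls ::= program program: program, program nullable, take FIRST(program) ∪ FIRST(program) = { 'end', := }; also epsilon since the whole RHS is nullable.
decls ::= 'end' := program contributes {'end'}.
Union: FIRST(decls) = { 'end', :=, epsilon }.

{ 'end', :=, epsilon }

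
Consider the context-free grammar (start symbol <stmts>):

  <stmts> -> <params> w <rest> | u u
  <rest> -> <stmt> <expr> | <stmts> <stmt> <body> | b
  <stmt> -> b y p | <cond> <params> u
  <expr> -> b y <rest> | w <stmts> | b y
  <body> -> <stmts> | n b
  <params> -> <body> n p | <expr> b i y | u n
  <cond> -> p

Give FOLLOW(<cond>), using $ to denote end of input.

{ b, n, u, w }

In <stmt> -> <cond> <params> u: add FIRST(<params> u) = { b, n, u, w }.
Union: FOLLOW(<cond>) = { b, n, u, w }.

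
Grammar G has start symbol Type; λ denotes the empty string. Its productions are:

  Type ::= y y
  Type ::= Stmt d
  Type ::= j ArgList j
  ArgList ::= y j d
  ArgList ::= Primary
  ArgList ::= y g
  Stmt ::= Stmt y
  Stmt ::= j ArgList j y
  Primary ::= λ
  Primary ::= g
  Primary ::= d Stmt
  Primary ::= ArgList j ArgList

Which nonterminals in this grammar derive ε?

{ ArgList, Primary }

Directly nullable (have an λ-production): Primary.
ArgList ::= Primary with every symbol nullable, so ArgList is nullable.
No other nonterminal has a production whose RHS symbols are all nullable.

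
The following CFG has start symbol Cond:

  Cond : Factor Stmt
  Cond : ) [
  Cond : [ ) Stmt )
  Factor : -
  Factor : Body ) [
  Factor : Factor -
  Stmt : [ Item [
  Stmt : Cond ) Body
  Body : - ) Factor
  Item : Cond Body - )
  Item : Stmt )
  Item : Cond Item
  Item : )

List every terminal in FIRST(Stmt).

{ ), -, [ }

Stmt : [ Item [ contributes {[}.
From Stmt : Cond ) Body: add FIRST(Cond) = { ), -, [ }.
Union: FIRST(Stmt) = { ), -, [ }.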